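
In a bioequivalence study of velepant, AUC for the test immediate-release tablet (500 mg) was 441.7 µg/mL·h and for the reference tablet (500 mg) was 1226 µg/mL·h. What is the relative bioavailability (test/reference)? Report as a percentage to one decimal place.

F_rel = 36.0%

F_rel = (AUC_test/D_test) / (AUC_ref/D_ref)
      = (441.7/500) / (1226/500)
      = 0.8834 / 2.452 = 0.3603 = 36.03%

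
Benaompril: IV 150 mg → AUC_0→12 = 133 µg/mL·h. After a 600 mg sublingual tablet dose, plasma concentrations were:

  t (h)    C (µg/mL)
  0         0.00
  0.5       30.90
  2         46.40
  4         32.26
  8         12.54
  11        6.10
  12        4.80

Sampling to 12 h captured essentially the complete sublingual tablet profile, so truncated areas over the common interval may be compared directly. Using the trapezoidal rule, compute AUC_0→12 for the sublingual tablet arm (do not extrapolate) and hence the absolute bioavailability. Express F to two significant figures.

F = 0.50

Trapezoidal AUC_0→12 (sublingual tablet):
  [0→0.5]: (0.00+30.90)/2 × 0.5 = 7.725
  [0.5→2]: (30.90+46.40)/2 × 1.5 = 57.975
  [2→4]: (46.40+32.26)/2 × 2 = 78.66
  [4→8]: (32.26+12.54)/2 × 4 = 89.6
  [8→11]: (12.54+6.10)/2 × 3 = 27.96
  [11→12]: (6.10+4.80)/2 × 1 = 5.45
  Sum = 267.37 µg/mL·h
F = (AUC_ev/D_ev)/(AUC_iv/D_iv) = (267.37/600)/(133/150) = 0.445617/0.886667 = 0.5026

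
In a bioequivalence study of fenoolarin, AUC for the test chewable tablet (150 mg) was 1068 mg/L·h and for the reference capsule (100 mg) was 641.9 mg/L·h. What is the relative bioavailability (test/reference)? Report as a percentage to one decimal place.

F_rel = (AUC_test/D_test) / (AUC_ref/D_ref)
      = (1068/150) / (641.9/100)
      = 7.12 / 6.419 = 1.1092 = 110.92%

F_rel = 110.9%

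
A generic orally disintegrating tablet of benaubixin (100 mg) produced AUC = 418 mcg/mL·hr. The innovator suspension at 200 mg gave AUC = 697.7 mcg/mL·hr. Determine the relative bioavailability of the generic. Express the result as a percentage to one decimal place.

F_rel = (AUC_test/D_test) / (AUC_ref/D_ref)
      = (418/100) / (697.7/200)
      = 4.18 / 3.4885 = 1.1982 = 119.82%

F_rel = 119.8%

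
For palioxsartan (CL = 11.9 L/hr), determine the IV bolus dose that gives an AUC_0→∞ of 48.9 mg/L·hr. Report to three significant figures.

Dose = 582 mg

Dose_iv = CL × AUC_0→∞
     = 11.9 × 48.9 = 581.91 mg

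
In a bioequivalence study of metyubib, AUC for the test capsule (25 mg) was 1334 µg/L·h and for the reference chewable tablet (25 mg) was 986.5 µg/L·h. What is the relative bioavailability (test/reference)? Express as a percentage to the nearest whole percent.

F_rel = (AUC_test/D_test) / (AUC_ref/D_ref)
      = (1334/25) / (986.5/25)
      = 53.36 / 39.46 = 1.3523 = 135.23%

F_rel = 135%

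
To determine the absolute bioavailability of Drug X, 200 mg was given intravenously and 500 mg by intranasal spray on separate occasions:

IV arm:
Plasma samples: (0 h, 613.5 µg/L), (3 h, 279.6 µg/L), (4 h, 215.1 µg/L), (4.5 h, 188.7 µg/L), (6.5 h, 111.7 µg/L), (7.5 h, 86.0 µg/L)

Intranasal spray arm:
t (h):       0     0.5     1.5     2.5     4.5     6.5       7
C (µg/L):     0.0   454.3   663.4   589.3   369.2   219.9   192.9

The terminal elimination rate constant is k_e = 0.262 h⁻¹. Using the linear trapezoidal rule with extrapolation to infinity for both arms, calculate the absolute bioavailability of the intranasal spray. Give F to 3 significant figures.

Trapezoidal AUC_0→7.5 (IV):
  [0→3]: (613.5+279.6)/2 × 3 = 1339.65
  [3→4]: (279.6+215.1)/2 × 1 = 247.35
  [4→4.5]: (215.1+188.7)/2 × 0.5 = 100.95
  [4.5→6.5]: (188.7+111.7)/2 × 2 = 300.4
  [6.5→7.5]: (111.7+86.0)/2 × 1 = 98.85
  Sum = 2087.2 µg/L·h
IV tail: 86.0/0.262 = 328.244; AUC_iv,0→∞ = 2087.2 + 328.244 = 2415.444 µg/L·h
Trapezoidal AUC_0→7 (intranasal spray):
  [0→0.5]: (0.0+454.3)/2 × 0.5 = 113.575
  [0.5→1.5]: (454.3+663.4)/2 × 1 = 558.85
  [1.5→2.5]: (663.4+589.3)/2 × 1 = 626.35
  [2.5→4.5]: (589.3+369.2)/2 × 2 = 958.5
  [4.5→6.5]: (369.2+219.9)/2 × 2 = 589.1
  [6.5→7]: (219.9+192.9)/2 × 0.5 = 103.2
  Sum = 2949.575 µg/L·h
intranasal spray tail: 192.9/0.262 = 736.260; AUC_ev,0→∞ = 2949.575 + 736.260 = 3685.835 µg/L·h
F = (AUC_ev/D_ev)/(AUC_iv/D_iv) = (3685.835/500)/(2415.444/200) = 7.37167/12.07722 = 0.6104

F = 0.610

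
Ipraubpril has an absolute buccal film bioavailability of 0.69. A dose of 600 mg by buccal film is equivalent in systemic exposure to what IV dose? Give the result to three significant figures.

Systemic exposure from an extravascular dose = F × D_ev, so the equivalent IV dose is F × D_ev.
D_iv = F × D_ev = 0.69 × 600 = 414 mg

D_iv = 414 mg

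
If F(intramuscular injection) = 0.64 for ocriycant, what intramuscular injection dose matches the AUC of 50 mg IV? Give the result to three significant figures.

D_intramuscular = 78.1 mg

For equal systemic exposure: F × D_ev = D_iv
D_ev = D_iv / F = 50 / 0.64 = 78.125 mg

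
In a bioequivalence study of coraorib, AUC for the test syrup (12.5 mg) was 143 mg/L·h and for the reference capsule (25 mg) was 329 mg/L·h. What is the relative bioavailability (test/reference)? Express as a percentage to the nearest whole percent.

F_rel = 87%

F_rel = (AUC_test/D_test) / (AUC_ref/D_ref)
      = (143/12.5) / (329/25)
      = 11.44 / 13.16 = 0.8693 = 86.93%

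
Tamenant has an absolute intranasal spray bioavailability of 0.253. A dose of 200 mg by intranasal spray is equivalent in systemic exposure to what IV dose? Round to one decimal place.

Systemic exposure from an extravascular dose = F × D_ev, so the equivalent IV dose is F × D_ev.
D_iv = F × D_ev = 0.253 × 200 = 50.6 mg

D_iv = 50.6 mg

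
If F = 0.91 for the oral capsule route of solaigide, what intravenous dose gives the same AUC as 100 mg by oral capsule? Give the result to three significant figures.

D_iv = 91.0 mg

Systemic exposure from an extravascular dose = F × D_ev, so the equivalent IV dose is F × D_ev.
D_iv = F × D_ev = 0.91 × 100 = 91 mg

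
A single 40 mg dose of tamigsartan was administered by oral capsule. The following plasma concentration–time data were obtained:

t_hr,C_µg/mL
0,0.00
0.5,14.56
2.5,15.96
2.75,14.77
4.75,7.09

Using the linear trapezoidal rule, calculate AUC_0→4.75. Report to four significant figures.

Trapezoidal AUC_0→4.75:
  [0→0.5]: (0.00+14.56)/2 × 0.5 = 3.64
  [0.5→2.5]: (14.56+15.96)/2 × 2 = 30.52
  [2.5→2.75]: (15.96+14.77)/2 × 0.25 = 3.84125
  [2.75→4.75]: (14.77+7.09)/2 × 2 = 21.86
  Sum = 59.86125 µg/mL·hr

AUC = 59.86 µg/mL·hr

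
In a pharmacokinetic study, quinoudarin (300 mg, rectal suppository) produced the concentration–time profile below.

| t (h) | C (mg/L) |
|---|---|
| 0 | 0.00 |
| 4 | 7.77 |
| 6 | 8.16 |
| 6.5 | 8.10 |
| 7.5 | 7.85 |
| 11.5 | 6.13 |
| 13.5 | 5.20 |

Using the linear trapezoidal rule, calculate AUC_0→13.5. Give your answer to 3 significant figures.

Trapezoidal AUC_0→13.5:
  [0→4]: (0.00+7.77)/2 × 4 = 15.54
  [4→6]: (7.77+8.16)/2 × 2 = 15.93
  [6→6.5]: (8.16+8.10)/2 × 0.5 = 4.065
  [6.5→7.5]: (8.10+7.85)/2 × 1 = 7.975
  [7.5→11.5]: (7.85+6.13)/2 × 4 = 27.96
  [11.5→13.5]: (6.13+5.20)/2 × 2 = 11.33
  Sum = 82.8 mg/L·h

AUC = 82.8 mg/L·h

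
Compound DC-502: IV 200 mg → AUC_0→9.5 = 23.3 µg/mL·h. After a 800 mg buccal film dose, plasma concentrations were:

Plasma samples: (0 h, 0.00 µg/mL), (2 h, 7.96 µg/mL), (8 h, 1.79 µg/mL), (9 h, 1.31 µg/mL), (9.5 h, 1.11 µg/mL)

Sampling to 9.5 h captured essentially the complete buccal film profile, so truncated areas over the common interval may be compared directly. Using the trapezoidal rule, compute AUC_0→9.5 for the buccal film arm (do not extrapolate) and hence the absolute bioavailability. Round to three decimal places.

Trapezoidal AUC_0→9.5 (buccal film):
  [0→2]: (0.00+7.96)/2 × 2 = 7.96
  [2→8]: (7.96+1.79)/2 × 6 = 29.25
  [8→9]: (1.79+1.31)/2 × 1 = 1.55
  [9→9.5]: (1.31+1.11)/2 × 0.5 = 0.605
  Sum = 39.365 µg/mL·h
F = (AUC_ev/D_ev)/(AUC_iv/D_iv) = (39.365/800)/(23.3/200) = 0.04920625/0.1165 = 0.4224

F = 0.422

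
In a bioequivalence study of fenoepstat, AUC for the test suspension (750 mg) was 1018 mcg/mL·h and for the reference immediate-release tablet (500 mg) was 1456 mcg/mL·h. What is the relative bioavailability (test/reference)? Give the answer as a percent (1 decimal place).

F_rel = 46.6%

F_rel = (AUC_test/D_test) / (AUC_ref/D_ref)
      = (1018/750) / (1456/500)
      = 1.35733 / 2.912 = 0.4661 = 46.61%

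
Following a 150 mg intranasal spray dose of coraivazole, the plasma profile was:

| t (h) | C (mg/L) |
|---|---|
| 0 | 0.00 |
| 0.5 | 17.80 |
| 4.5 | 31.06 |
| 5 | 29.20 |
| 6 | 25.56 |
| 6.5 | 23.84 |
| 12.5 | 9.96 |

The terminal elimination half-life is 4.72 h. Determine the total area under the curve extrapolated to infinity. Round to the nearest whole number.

Trapezoidal AUC_0→12.5:
  [0→0.5]: (0.00+17.80)/2 × 0.5 = 4.45
  [0.5→4.5]: (17.80+31.06)/2 × 4 = 97.72
  [4.5→5]: (31.06+29.20)/2 × 0.5 = 15.065
  [5→6]: (29.20+25.56)/2 × 1 = 27.38
  [6→6.5]: (25.56+23.84)/2 × 0.5 = 12.35
  [6.5→12.5]: (23.84+9.96)/2 × 6 = 101.4
  Sum = 258.365 mg/L·h
k_e = ln2 / t½ = 0.693147 / 4.72 = 0.1469 h^-1
Extrapolated tail: C_last / k_e = 9.96 / 0.1469 = 67.801
AUC_0→∞ = 258.365 + 67.801 = 326.166 mg/L·h

AUC = 326 mg/L·h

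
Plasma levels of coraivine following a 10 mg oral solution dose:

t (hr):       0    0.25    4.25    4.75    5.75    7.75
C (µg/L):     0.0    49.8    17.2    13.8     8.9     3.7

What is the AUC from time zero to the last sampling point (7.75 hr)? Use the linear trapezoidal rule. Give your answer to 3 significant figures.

Trapezoidal AUC_0→7.75:
  [0→0.25]: (0.0+49.8)/2 × 0.25 = 6.225
  [0.25→4.25]: (49.8+17.2)/2 × 4 = 134.0
  [4.25→4.75]: (17.2+13.8)/2 × 0.5 = 7.75
  [4.75→5.75]: (13.8+8.9)/2 × 1 = 11.35
  [5.75→7.75]: (8.9+3.7)/2 × 2 = 12.6
  Sum = 171.925 µg/L·hr

AUC = 172 µg/L·hr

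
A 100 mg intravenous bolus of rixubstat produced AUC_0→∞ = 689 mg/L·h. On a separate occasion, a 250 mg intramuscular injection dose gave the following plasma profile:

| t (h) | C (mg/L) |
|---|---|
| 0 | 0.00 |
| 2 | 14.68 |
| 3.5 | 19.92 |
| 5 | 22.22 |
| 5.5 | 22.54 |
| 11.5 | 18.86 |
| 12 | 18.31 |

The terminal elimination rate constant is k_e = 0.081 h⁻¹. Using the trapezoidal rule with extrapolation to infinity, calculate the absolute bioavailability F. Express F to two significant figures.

F = 0.26

Trapezoidal AUC_0→12 (intramuscular injection):
  [0→2]: (0.00+14.68)/2 × 2 = 14.68
  [2→3.5]: (14.68+19.92)/2 × 1.5 = 25.95
  [3.5→5]: (19.92+22.22)/2 × 1.5 = 31.605
  [5→5.5]: (22.22+22.54)/2 × 0.5 = 11.19
  [5.5→11.5]: (22.54+18.86)/2 × 6 = 124.2
  [11.5→12]: (18.86+18.31)/2 × 0.5 = 9.2925
  Sum = 216.9175 mg/L·h
Tail: C_last/k_e = 18.31/0.081 = 226.049
AUC_0→∞ (intramuscular injection) = 216.9175 + 226.049 = 442.9665 mg/L·h
F = (AUC_ev/D_ev)/(AUC_iv/D_iv) = (442.9665/250)/(689/100) = 1.771866/6.89 = 0.2572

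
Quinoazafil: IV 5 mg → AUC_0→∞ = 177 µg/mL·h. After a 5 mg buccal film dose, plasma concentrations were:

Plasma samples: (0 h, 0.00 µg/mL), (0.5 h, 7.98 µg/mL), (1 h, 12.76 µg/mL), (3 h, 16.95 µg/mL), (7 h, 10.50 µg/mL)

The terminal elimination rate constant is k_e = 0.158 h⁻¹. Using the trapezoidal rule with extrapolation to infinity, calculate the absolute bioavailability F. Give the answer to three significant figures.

Trapezoidal AUC_0→7 (buccal film):
  [0→0.5]: (0.00+7.98)/2 × 0.5 = 1.995
  [0.5→1]: (7.98+12.76)/2 × 0.5 = 5.185
  [1→3]: (12.76+16.95)/2 × 2 = 29.71
  [3→7]: (16.95+10.50)/2 × 4 = 54.9
  Sum = 91.79 µg/mL·h
Tail: C_last/k_e = 10.50/0.158 = 66.456
AUC_0→∞ (buccal film) = 91.79 + 66.456 = 158.246 µg/mL·h
F = (AUC_ev/D_ev)/(AUC_iv/D_iv) = (158.246/5)/(177/5) = 31.6492/35.4 = 0.8940

F = 0.894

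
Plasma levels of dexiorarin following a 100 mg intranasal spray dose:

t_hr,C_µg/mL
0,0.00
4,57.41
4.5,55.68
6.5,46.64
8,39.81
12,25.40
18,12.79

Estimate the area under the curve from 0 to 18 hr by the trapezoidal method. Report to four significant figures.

AUC = 555.2 µg/mL·hr

Trapezoidal AUC_0→18:
  [0→4]: (0.00+57.41)/2 × 4 = 114.82
  [4→4.5]: (57.41+55.68)/2 × 0.5 = 28.2725
  [4.5→6.5]: (55.68+46.64)/2 × 2 = 102.32
  [6.5→8]: (46.64+39.81)/2 × 1.5 = 64.8375
  [8→12]: (39.81+25.40)/2 × 4 = 130.42
  [12→18]: (25.40+12.79)/2 × 6 = 114.57
  Sum = 555.24 µg/mL·hr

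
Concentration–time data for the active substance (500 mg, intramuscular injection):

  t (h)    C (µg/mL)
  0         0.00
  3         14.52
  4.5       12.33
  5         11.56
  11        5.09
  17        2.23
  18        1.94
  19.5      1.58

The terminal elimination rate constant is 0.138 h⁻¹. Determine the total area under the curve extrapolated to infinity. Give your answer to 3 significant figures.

AUC = 136 µg/mL·h

Trapezoidal AUC_0→19.5:
  [0→3]: (0.00+14.52)/2 × 3 = 21.78
  [3→4.5]: (14.52+12.33)/2 × 1.5 = 20.1375
  [4.5→5]: (12.33+11.56)/2 × 0.5 = 5.9725
  [5→11]: (11.56+5.09)/2 × 6 = 49.95
  [11→17]: (5.09+2.23)/2 × 6 = 21.96
  [17→18]: (2.23+1.94)/2 × 1 = 2.085
  [18→19.5]: (1.94+1.58)/2 × 1.5 = 2.64
  Sum = 124.525 µg/mL·h
Extrapolated tail: C_last / k_e = 1.58 / 0.138 = 11.449
AUC_0→∞ = 124.525 + 11.449 = 135.974 µg/mL·h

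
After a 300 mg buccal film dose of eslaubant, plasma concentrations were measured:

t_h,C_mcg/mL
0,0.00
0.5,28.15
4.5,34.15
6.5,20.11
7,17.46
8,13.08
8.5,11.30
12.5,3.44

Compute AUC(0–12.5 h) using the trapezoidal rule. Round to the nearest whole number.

Trapezoidal AUC_0→12.5:
  [0→0.5]: (0.00+28.15)/2 × 0.5 = 7.0375
  [0.5→4.5]: (28.15+34.15)/2 × 4 = 124.6
  [4.5→6.5]: (34.15+20.11)/2 × 2 = 54.26
  [6.5→7]: (20.11+17.46)/2 × 0.5 = 9.3925
  [7→8]: (17.46+13.08)/2 × 1 = 15.27
  [8→8.5]: (13.08+11.30)/2 × 0.5 = 6.095
  [8.5→12.5]: (11.30+3.44)/2 × 4 = 29.48
  Sum = 246.135 mcg/mL·h

AUC = 246 mcg/mL·h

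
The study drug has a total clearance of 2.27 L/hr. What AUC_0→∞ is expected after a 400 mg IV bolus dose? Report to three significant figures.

AUC = 176 mg/L·hr

AUC_0→∞ = Dose_iv / CL
        = 400 / 2.27 = 176.211 mg/L·hr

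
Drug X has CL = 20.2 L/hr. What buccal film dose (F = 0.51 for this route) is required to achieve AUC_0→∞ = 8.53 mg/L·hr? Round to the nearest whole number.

Dose = 338 mg

Dose = CL × AUC_0→∞ / F
     = 20.2 × 8.53 / 0.51 = 337.855 mg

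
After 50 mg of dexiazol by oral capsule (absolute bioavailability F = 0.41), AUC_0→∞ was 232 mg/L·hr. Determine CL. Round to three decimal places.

CL = 0.088 L/hr

CL = F × Dose / AUC_0→∞
   = 0.41 × 50 / 232 = 0.0883621 L/hr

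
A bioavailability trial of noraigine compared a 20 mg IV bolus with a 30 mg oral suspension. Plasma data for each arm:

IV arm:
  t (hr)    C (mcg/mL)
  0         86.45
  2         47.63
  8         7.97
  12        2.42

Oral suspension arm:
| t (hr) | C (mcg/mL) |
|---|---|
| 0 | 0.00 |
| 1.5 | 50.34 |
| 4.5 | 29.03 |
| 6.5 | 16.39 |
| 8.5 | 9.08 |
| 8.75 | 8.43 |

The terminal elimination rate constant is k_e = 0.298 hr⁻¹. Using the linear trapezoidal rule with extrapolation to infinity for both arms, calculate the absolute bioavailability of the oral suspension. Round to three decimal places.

Trapezoidal AUC_0→12 (IV):
  [0→2]: (86.45+47.63)/2 × 2 = 134.08
  [2→8]: (47.63+7.97)/2 × 6 = 166.8
  [8→12]: (7.97+2.42)/2 × 4 = 20.78
  Sum = 321.66 mcg/mL·hr
IV tail: 2.42/0.298 = 8.121; AUC_iv,0→∞ = 321.66 + 8.121 = 329.781 mcg/mL·hr
Trapezoidal AUC_0→8.75 (oral suspension):
  [0→1.5]: (0.00+50.34)/2 × 1.5 = 37.755
  [1.5→4.5]: (50.34+29.03)/2 × 3 = 119.055
  [4.5→6.5]: (29.03+16.39)/2 × 2 = 45.42
  [6.5→8.5]: (16.39+9.08)/2 × 2 = 25.47
  [8.5→8.75]: (9.08+8.43)/2 × 0.25 = 2.18875
  Sum = 229.88875 mcg/mL·hr
oral suspension tail: 8.43/0.298 = 28.289; AUC_ev,0→∞ = 229.88875 + 28.289 = 258.17775 mcg/mL·hr
F = (AUC_ev/D_ev)/(AUC_iv/D_iv) = (258.17775/30)/(329.781/20) = 8.605925/16.48905 = 0.5219

F = 0.522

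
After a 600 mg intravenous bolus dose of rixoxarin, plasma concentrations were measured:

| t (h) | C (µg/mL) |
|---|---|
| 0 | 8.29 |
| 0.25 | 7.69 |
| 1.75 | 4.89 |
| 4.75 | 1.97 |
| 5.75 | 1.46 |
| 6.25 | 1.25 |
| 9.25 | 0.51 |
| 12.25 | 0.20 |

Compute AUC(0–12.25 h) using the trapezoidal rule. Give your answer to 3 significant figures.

Trapezoidal AUC_0→12.25:
  [0→0.25]: (8.29+7.69)/2 × 0.25 = 1.9975
  [0.25→1.75]: (7.69+4.89)/2 × 1.5 = 9.435
  [1.75→4.75]: (4.89+1.97)/2 × 3 = 10.29
  [4.75→5.75]: (1.97+1.46)/2 × 1 = 1.715
  [5.75→6.25]: (1.46+1.25)/2 × 0.5 = 0.6775
  [6.25→9.25]: (1.25+0.51)/2 × 3 = 2.64
  [9.25→12.25]: (0.51+0.20)/2 × 3 = 1.065
  Sum = 27.82 µg/mL·h

AUC = 27.8 µg/mL·h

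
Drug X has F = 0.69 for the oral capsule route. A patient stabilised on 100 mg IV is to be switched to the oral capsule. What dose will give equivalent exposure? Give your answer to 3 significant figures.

D_oral = 145 mg

For equal systemic exposure: F × D_ev = D_iv
D_ev = D_iv / F = 100 / 0.69 = 144.928 mg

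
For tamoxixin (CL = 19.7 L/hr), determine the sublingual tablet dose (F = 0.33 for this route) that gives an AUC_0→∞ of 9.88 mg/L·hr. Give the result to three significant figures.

Dose = CL × AUC_0→∞ / F
     = 19.7 × 9.88 / 0.33 = 589.806 mg

Dose = 590 mg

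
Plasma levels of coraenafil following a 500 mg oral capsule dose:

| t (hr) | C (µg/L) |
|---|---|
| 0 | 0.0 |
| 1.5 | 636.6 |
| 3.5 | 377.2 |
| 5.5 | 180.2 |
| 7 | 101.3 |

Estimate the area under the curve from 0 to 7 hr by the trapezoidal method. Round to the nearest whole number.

Trapezoidal AUC_0→7:
  [0→1.5]: (0.0+636.6)/2 × 1.5 = 477.45
  [1.5→3.5]: (636.6+377.2)/2 × 2 = 1013.8
  [3.5→5.5]: (377.2+180.2)/2 × 2 = 557.4
  [5.5→7]: (180.2+101.3)/2 × 1.5 = 211.125
  Sum = 2259.775 µg/L·hr

AUC = 2260 µg/L·hr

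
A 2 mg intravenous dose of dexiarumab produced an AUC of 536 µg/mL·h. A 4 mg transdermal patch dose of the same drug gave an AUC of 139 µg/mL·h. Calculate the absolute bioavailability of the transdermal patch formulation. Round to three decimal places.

F = (AUC_ev / D_ev) / (AUC_iv / D_iv)
  = (139/4) / (536/2)
  = 34.75 / 268 = 0.1297

F = 0.130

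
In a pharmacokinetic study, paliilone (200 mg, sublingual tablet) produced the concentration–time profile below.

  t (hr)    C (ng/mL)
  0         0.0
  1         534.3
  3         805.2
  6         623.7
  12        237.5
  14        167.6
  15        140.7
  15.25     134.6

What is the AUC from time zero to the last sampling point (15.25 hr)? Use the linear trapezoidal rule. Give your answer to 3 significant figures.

AUC = 6930 ng/mL·hr

Trapezoidal AUC_0→15.25:
  [0→1]: (0.0+534.3)/2 × 1 = 267.15
  [1→3]: (534.3+805.2)/2 × 2 = 1339.5
  [3→6]: (805.2+623.7)/2 × 3 = 2143.35
  [6→12]: (623.7+237.5)/2 × 6 = 2583.6
  [12→14]: (237.5+167.6)/2 × 2 = 405.1
  [14→15]: (167.6+140.7)/2 × 1 = 154.15
  [15→15.25]: (140.7+134.6)/2 × 0.25 = 34.4125
  Sum = 6927.2625 ng/mL·hr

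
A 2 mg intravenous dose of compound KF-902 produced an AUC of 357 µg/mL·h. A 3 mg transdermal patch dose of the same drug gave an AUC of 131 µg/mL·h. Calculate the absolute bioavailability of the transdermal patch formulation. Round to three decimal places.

F = 0.245

F = (AUC_ev / D_ev) / (AUC_iv / D_iv)
  = (131/3) / (357/2)
  = 43.6667 / 178.5 = 0.2446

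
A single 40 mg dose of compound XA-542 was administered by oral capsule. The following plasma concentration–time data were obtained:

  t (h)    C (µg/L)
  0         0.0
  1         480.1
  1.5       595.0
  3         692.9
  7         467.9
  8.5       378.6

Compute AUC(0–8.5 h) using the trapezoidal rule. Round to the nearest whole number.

Trapezoidal AUC_0→8.5:
  [0→1]: (0.0+480.1)/2 × 1 = 240.05
  [1→1.5]: (480.1+595.0)/2 × 0.5 = 268.775
  [1.5→3]: (595.0+692.9)/2 × 1.5 = 965.925
  [3→7]: (692.9+467.9)/2 × 4 = 2321.6
  [7→8.5]: (467.9+378.6)/2 × 1.5 = 634.875
  Sum = 4431.225 µg/L·h

AUC = 4431 µg/L·h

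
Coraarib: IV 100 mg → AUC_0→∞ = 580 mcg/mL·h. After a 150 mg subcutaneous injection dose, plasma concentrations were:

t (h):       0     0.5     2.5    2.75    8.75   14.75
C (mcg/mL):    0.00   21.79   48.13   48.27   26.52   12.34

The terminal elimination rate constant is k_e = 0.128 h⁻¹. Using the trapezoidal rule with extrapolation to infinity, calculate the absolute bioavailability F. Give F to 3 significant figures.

Trapezoidal AUC_0→14.75 (subcutaneous injection):
  [0→0.5]: (0.00+21.79)/2 × 0.5 = 5.4475
  [0.5→2.5]: (21.79+48.13)/2 × 2 = 69.92
  [2.5→2.75]: (48.13+48.27)/2 × 0.25 = 12.05
  [2.75→8.75]: (48.27+26.52)/2 × 6 = 224.37
  [8.75→14.75]: (26.52+12.34)/2 × 6 = 116.58
  Sum = 428.3675 mcg/mL·h
Tail: C_last/k_e = 12.34/0.128 = 96.406
AUC_0→∞ (subcutaneous injection) = 428.3675 + 96.406 = 524.7735 mcg/mL·h
F = (AUC_ev/D_ev)/(AUC_iv/D_iv) = (524.7735/150)/(580/100) = 3.49849/5.8 = 0.6032

F = 0.603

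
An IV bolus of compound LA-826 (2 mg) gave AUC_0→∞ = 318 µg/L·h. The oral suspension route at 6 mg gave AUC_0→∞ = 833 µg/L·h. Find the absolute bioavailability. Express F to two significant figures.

F = (AUC_ev / D_ev) / (AUC_iv / D_iv)
  = (833/6) / (318/2)
  = 138.833 / 159 = 0.8732

F = 0.87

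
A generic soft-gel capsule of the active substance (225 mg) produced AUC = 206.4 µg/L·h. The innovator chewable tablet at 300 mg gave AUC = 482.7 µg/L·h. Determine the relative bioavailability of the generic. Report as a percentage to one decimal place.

F_rel = 57.0%

F_rel = (AUC_test/D_test) / (AUC_ref/D_ref)
      = (206.4/225) / (482.7/300)
      = 0.917333 / 1.609 = 0.5701 = 57.01%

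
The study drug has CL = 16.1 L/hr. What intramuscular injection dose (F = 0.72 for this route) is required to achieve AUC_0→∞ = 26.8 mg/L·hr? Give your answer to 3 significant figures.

Dose = CL × AUC_0→∞ / F
     = 16.1 × 26.8 / 0.72 = 599.278 mg

Dose = 599 mg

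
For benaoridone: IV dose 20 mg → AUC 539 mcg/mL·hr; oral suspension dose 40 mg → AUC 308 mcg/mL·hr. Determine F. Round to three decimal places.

F = (AUC_ev / D_ev) / (AUC_iv / D_iv)
  = (308/40) / (539/20)
  = 7.7 / 26.95 = 0.2857

F = 0.286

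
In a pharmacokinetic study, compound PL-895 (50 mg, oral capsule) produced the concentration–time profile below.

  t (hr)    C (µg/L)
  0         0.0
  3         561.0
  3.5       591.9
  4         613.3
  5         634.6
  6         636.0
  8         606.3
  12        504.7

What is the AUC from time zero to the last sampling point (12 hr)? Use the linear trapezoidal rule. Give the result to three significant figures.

Trapezoidal AUC_0→12:
  [0→3]: (0.0+561.0)/2 × 3 = 841.5
  [3→3.5]: (561.0+591.9)/2 × 0.5 = 288.225
  [3.5→4]: (591.9+613.3)/2 × 0.5 = 301.3
  [4→5]: (613.3+634.6)/2 × 1 = 623.95
  [5→6]: (634.6+636.0)/2 × 1 = 635.3
  [6→8]: (636.0+606.3)/2 × 2 = 1242.3
  [8→12]: (606.3+504.7)/2 × 4 = 2222.0
  Sum = 6154.575 µg/L·hr

AUC = 6150 µg/L·hr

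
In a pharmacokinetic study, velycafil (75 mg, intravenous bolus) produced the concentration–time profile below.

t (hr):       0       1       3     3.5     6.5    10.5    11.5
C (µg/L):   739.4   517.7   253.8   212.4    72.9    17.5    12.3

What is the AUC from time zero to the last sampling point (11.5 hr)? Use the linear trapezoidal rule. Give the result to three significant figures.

Trapezoidal AUC_0→11.5:
  [0→1]: (739.4+517.7)/2 × 1 = 628.55
  [1→3]: (517.7+253.8)/2 × 2 = 771.5
  [3→3.5]: (253.8+212.4)/2 × 0.5 = 116.55
  [3.5→6.5]: (212.4+72.9)/2 × 3 = 427.95
  [6.5→10.5]: (72.9+17.5)/2 × 4 = 180.8
  [10.5→11.5]: (17.5+12.3)/2 × 1 = 14.9
  Sum = 2140.25 µg/L·hr

AUC = 2140 µg/L·hr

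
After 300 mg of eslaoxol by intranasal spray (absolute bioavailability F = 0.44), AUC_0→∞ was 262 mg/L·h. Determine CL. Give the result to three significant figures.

CL = 0.504 L/h

CL = F × Dose / AUC_0→∞
   = 0.44 × 300 / 262 = 0.503817 L/h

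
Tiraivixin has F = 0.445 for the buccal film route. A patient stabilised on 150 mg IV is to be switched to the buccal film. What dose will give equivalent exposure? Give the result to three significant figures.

D_buccal = 337 mg

For equal systemic exposure: F × D_ev = D_iv
D_ev = D_iv / F = 150 / 0.445 = 337.079 mg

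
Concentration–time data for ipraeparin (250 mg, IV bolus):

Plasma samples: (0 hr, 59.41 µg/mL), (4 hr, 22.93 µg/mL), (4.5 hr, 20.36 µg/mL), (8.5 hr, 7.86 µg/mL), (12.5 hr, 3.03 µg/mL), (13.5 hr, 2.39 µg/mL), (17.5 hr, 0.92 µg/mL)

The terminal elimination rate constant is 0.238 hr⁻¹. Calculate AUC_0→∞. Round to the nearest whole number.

AUC = 267 µg/mL·hr

Trapezoidal AUC_0→17.5:
  [0→4]: (59.41+22.93)/2 × 4 = 164.68
  [4→4.5]: (22.93+20.36)/2 × 0.5 = 10.8225
  [4.5→8.5]: (20.36+7.86)/2 × 4 = 56.44
  [8.5→12.5]: (7.86+3.03)/2 × 4 = 21.78
  [12.5→13.5]: (3.03+2.39)/2 × 1 = 2.71
  [13.5→17.5]: (2.39+0.92)/2 × 4 = 6.62
  Sum = 263.0525 µg/mL·hr
Extrapolated tail: C_last / k_e = 0.92 / 0.238 = 3.866
AUC_0→∞ = 263.0525 + 3.866 = 266.9185 µg/mL·hr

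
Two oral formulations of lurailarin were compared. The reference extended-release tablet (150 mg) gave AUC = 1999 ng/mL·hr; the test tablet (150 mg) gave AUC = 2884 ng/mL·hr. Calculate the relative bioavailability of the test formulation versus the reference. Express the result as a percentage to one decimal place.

F_rel = (AUC_test/D_test) / (AUC_ref/D_ref)
      = (2884/150) / (1999/150)
      = 19.2267 / 13.3267 = 1.4427 = 144.27%

F_rel = 144.3%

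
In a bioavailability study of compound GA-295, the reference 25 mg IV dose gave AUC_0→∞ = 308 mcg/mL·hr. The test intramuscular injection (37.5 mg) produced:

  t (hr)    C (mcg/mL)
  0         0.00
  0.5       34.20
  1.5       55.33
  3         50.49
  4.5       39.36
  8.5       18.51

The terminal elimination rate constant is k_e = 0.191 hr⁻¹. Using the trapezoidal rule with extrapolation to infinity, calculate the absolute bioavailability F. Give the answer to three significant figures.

Trapezoidal AUC_0→8.5 (intramuscular injection):
  [0→0.5]: (0.00+34.20)/2 × 0.5 = 8.55
  [0.5→1.5]: (34.20+55.33)/2 × 1 = 44.765
  [1.5→3]: (55.33+50.49)/2 × 1.5 = 79.365
  [3→4.5]: (50.49+39.36)/2 × 1.5 = 67.3875
  [4.5→8.5]: (39.36+18.51)/2 × 4 = 115.74
  Sum = 315.8075 mcg/mL·hr
Tail: C_last/k_e = 18.51/0.191 = 96.911
AUC_0→∞ (intramuscular injection) = 315.8075 + 96.911 = 412.7185 mcg/mL·hr
F = (AUC_ev/D_ev)/(AUC_iv/D_iv) = (412.7185/37.5)/(308/25) = 11.0058/12.32 = 0.8933

F = 0.893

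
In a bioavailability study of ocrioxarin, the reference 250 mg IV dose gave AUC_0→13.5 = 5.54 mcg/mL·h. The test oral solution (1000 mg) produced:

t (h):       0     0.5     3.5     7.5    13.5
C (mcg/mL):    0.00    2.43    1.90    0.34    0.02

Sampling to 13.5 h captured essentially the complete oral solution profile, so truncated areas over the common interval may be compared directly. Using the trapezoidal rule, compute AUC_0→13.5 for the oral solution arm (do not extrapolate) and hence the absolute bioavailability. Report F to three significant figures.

F = 0.571

Trapezoidal AUC_0→13.5 (oral solution):
  [0→0.5]: (0.00+2.43)/2 × 0.5 = 0.6075
  [0.5→3.5]: (2.43+1.90)/2 × 3 = 6.495
  [3.5→7.5]: (1.90+0.34)/2 × 4 = 4.48
  [7.5→13.5]: (0.34+0.02)/2 × 6 = 1.08
  Sum = 12.6625 mcg/mL·h
F = (AUC_ev/D_ev)/(AUC_iv/D_iv) = (12.6625/1000)/(5.54/250) = 0.0126625/0.02216 = 0.5714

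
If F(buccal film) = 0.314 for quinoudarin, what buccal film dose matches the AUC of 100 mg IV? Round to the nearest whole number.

D_buccal = 318 mg

For equal systemic exposure: F × D_ev = D_iv
D_ev = D_iv / F = 100 / 0.314 = 318.471 mg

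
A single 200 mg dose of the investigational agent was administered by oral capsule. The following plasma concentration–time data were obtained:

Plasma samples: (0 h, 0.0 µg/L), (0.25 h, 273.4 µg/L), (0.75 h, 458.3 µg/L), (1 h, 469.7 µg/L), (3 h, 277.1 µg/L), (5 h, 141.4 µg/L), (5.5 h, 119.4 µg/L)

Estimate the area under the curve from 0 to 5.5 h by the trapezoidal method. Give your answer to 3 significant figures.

AUC = 1560 µg/L·h

Trapezoidal AUC_0→5.5:
  [0→0.25]: (0.0+273.4)/2 × 0.25 = 34.175
  [0.25→0.75]: (273.4+458.3)/2 × 0.5 = 182.925
  [0.75→1]: (458.3+469.7)/2 × 0.25 = 116.0
  [1→3]: (469.7+277.1)/2 × 2 = 746.8
  [3→5]: (277.1+141.4)/2 × 2 = 418.5
  [5→5.5]: (141.4+119.4)/2 × 0.5 = 65.2
  Sum = 1563.6 µg/L·h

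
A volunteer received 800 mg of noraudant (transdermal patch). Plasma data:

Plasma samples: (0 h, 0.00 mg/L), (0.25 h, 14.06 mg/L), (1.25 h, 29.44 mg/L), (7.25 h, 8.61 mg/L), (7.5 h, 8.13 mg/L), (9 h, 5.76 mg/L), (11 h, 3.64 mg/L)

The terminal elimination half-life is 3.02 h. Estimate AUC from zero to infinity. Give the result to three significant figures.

Trapezoidal AUC_0→11:
  [0→0.25]: (0.00+14.06)/2 × 0.25 = 1.7575
  [0.25→1.25]: (14.06+29.44)/2 × 1 = 21.75
  [1.25→7.25]: (29.44+8.61)/2 × 6 = 114.15
  [7.25→7.5]: (8.61+8.13)/2 × 0.25 = 2.0925
  [7.5→9]: (8.13+5.76)/2 × 1.5 = 10.4175
  [9→11]: (5.76+3.64)/2 × 2 = 9.4
  Sum = 159.5675 mg/L·h
k_e = ln2 / t½ = 0.693147 / 3.02 = 0.2295 h^-1
Extrapolated tail: C_last / k_e = 3.64 / 0.2295 = 15.861
AUC_0→∞ = 159.5675 + 15.861 = 175.4285 mg/L·h

AUC = 175 mg/L·h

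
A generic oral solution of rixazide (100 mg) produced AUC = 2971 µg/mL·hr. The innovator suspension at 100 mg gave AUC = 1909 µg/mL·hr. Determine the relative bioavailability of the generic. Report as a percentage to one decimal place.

F_rel = 155.6%

F_rel = (AUC_test/D_test) / (AUC_ref/D_ref)
      = (2971/100) / (1909/100)
      = 29.71 / 19.09 = 1.5563 = 155.63%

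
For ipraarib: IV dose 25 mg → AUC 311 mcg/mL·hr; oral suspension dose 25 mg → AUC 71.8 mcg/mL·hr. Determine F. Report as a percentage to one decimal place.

F = (AUC_ev / D_ev) / (AUC_iv / D_iv)
  = (71.8/25) / (311/25)
  = 2.872 / 12.44 = 0.2309
  = 23.09%

F = 23.1%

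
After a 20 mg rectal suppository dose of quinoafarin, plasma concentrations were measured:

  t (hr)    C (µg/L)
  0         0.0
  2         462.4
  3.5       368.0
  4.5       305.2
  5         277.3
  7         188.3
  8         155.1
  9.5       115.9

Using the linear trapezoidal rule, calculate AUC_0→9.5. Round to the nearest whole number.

Trapezoidal AUC_0→9.5:
  [0→2]: (0.0+462.4)/2 × 2 = 462.4
  [2→3.5]: (462.4+368.0)/2 × 1.5 = 622.8
  [3.5→4.5]: (368.0+305.2)/2 × 1 = 336.6
  [4.5→5]: (305.2+277.3)/2 × 0.5 = 145.625
  [5→7]: (277.3+188.3)/2 × 2 = 465.6
  [7→8]: (188.3+155.1)/2 × 1 = 171.7
  [8→9.5]: (155.1+115.9)/2 × 1.5 = 203.25
  Sum = 2407.975 µg/L·hr

AUC = 2408 µg/L·hr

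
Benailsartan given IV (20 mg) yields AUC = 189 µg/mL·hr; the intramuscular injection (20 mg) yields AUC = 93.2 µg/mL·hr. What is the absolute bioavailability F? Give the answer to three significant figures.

F = 0.493

F = (AUC_ev / D_ev) / (AUC_iv / D_iv)
  = (93.2/20) / (189/20)
  = 4.66 / 9.45 = 0.4931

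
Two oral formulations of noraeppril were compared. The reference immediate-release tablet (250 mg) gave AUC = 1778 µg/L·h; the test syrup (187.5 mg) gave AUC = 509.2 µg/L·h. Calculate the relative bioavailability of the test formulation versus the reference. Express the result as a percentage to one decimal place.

F_rel = (AUC_test/D_test) / (AUC_ref/D_ref)
      = (509.2/187.5) / (1778/250)
      = 2.71573 / 7.112 = 0.3819 = 38.19%

F_rel = 38.2%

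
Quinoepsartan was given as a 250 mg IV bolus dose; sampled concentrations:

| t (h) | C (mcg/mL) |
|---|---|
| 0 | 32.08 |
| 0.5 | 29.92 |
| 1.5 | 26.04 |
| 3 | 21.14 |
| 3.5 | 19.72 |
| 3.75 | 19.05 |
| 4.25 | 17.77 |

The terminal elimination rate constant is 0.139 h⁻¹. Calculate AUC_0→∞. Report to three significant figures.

Trapezoidal AUC_0→4.25:
  [0→0.5]: (32.08+29.92)/2 × 0.5 = 15.5
  [0.5→1.5]: (29.92+26.04)/2 × 1 = 27.98
  [1.5→3]: (26.04+21.14)/2 × 1.5 = 35.385
  [3→3.5]: (21.14+19.72)/2 × 0.5 = 10.215
  [3.5→3.75]: (19.72+19.05)/2 × 0.25 = 4.84625
  [3.75→4.25]: (19.05+17.77)/2 × 0.5 = 9.205
  Sum = 103.13125 mcg/mL·h
Extrapolated tail: C_last / k_e = 17.77 / 0.139 = 127.842
AUC_0→∞ = 103.13125 + 127.842 = 230.97325 mcg/mL·h

AUC = 231 mcg/mL·h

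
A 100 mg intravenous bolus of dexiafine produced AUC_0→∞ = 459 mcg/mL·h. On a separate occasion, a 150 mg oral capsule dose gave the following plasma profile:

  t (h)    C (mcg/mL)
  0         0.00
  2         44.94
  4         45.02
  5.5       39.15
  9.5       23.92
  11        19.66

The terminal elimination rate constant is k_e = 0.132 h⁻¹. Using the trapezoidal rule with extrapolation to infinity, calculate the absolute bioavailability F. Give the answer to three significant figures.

Trapezoidal AUC_0→11 (oral capsule):
  [0→2]: (0.00+44.94)/2 × 2 = 44.94
  [2→4]: (44.94+45.02)/2 × 2 = 89.96
  [4→5.5]: (45.02+39.15)/2 × 1.5 = 63.1275
  [5.5→9.5]: (39.15+23.92)/2 × 4 = 126.14
  [9.5→11]: (23.92+19.66)/2 × 1.5 = 32.685
  Sum = 356.8525 mcg/mL·h
Tail: C_last/k_e = 19.66/0.132 = 148.939
AUC_0→∞ (oral capsule) = 356.8525 + 148.939 = 505.7915 mcg/mL·h
F = (AUC_ev/D_ev)/(AUC_iv/D_iv) = (505.7915/150)/(459/100) = 3.37194/4.59 = 0.7346

F = 0.735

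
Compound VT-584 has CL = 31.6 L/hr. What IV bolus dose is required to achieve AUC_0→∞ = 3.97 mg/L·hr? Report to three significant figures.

Dose_iv = CL × AUC_0→∞
     = 31.6 × 3.97 = 125.452 mg

Dose = 125 mg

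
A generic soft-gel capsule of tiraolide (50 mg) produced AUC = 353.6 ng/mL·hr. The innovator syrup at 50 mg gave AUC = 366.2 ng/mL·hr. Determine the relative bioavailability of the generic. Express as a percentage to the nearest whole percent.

F_rel = (AUC_test/D_test) / (AUC_ref/D_ref)
      = (353.6/50) / (366.2/50)
      = 7.072 / 7.324 = 0.9656 = 96.56%

F_rel = 97%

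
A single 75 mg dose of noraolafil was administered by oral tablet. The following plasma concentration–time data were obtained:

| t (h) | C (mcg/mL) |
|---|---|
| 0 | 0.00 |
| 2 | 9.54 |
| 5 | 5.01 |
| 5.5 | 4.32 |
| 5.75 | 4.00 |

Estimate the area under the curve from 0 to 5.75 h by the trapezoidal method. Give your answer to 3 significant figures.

Trapezoidal AUC_0→5.75:
  [0→2]: (0.00+9.54)/2 × 2 = 9.54
  [2→5]: (9.54+5.01)/2 × 3 = 21.825
  [5→5.5]: (5.01+4.32)/2 × 0.5 = 2.3325
  [5.5→5.75]: (4.32+4.00)/2 × 0.25 = 1.04
  Sum = 34.7375 mcg/mL·h

AUC = 34.7 mcg/mL·h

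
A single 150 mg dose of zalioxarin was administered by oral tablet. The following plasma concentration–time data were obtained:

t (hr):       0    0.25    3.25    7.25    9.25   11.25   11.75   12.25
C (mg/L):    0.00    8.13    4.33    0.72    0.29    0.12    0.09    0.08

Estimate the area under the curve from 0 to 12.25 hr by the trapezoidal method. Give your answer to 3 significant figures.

AUC = 31.3 mg/L·hr

Trapezoidal AUC_0→12.25:
  [0→0.25]: (0.00+8.13)/2 × 0.25 = 1.01625
  [0.25→3.25]: (8.13+4.33)/2 × 3 = 18.69
  [3.25→7.25]: (4.33+0.72)/2 × 4 = 10.1
  [7.25→9.25]: (0.72+0.29)/2 × 2 = 1.01
  [9.25→11.25]: (0.29+0.12)/2 × 2 = 0.41
  [11.25→11.75]: (0.12+0.09)/2 × 0.5 = 0.0525
  [11.75→12.25]: (0.09+0.08)/2 × 0.5 = 0.0425
  Sum = 31.32125 mg/L·hr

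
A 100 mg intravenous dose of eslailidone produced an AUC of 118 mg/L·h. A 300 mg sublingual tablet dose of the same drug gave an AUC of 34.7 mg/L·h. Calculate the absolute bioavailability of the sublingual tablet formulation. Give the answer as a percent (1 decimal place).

F = 9.8%

F = (AUC_ev / D_ev) / (AUC_iv / D_iv)
  = (34.7/300) / (118/100)
  = 0.115667 / 1.18 = 0.0980
  = 9.80%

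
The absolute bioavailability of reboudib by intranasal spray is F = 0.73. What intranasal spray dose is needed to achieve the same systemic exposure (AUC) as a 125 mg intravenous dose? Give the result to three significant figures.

For equal systemic exposure: F × D_ev = D_iv
D_ev = D_iv / F = 125 / 0.73 = 171.233 mg

D_intranasal = 171 mg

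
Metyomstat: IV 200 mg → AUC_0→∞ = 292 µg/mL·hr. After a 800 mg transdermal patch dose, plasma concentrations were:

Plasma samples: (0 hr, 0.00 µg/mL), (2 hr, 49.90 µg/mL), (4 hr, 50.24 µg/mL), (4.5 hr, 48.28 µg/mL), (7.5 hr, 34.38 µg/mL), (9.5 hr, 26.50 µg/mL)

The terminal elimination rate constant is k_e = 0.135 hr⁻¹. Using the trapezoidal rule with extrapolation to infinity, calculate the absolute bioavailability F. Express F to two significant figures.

Trapezoidal AUC_0→9.5 (transdermal patch):
  [0→2]: (0.00+49.90)/2 × 2 = 49.9
  [2→4]: (49.90+50.24)/2 × 2 = 100.14
  [4→4.5]: (50.24+48.28)/2 × 0.5 = 24.63
  [4.5→7.5]: (48.28+34.38)/2 × 3 = 123.99
  [7.5→9.5]: (34.38+26.50)/2 × 2 = 60.88
  Sum = 359.54 µg/mL·hr
Tail: C_last/k_e = 26.50/0.135 = 196.296
AUC_0→∞ (transdermal patch) = 359.54 + 196.296 = 555.836 µg/mL·hr
F = (AUC_ev/D_ev)/(AUC_iv/D_iv) = (555.836/800)/(292/200) = 0.694795/1.46 = 0.4759

F = 0.48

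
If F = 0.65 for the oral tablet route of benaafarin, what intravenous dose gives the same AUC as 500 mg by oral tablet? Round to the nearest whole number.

Systemic exposure from an extravascular dose = F × D_ev, so the equivalent IV dose is F × D_ev.
D_iv = F × D_ev = 0.65 × 500 = 325 mg

D_iv = 325 mg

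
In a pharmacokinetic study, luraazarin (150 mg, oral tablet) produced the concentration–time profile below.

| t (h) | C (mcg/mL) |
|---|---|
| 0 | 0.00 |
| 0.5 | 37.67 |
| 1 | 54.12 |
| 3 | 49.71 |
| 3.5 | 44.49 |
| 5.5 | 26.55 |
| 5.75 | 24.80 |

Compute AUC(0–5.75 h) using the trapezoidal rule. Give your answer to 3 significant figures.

AUC = 237 mcg/mL·h

Trapezoidal AUC_0→5.75:
  [0→0.5]: (0.00+37.67)/2 × 0.5 = 9.4175
  [0.5→1]: (37.67+54.12)/2 × 0.5 = 22.9475
  [1→3]: (54.12+49.71)/2 × 2 = 103.83
  [3→3.5]: (49.71+44.49)/2 × 0.5 = 23.55
  [3.5→5.5]: (44.49+26.55)/2 × 2 = 71.04
  [5.5→5.75]: (26.55+24.80)/2 × 0.25 = 6.41875
  Sum = 237.20375 mcg/mL·h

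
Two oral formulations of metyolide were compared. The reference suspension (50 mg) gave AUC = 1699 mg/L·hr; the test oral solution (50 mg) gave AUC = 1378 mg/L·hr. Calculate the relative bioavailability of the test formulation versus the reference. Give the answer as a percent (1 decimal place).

F_rel = 81.1%

F_rel = (AUC_test/D_test) / (AUC_ref/D_ref)
      = (1378/50) / (1699/50)
      = 27.56 / 33.98 = 0.8111 = 81.11%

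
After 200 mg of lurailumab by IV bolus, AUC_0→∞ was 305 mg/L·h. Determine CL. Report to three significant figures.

CL = 0.656 L/h

CL = Dose_iv / AUC_0→∞
   = 200 / 305 = 0.655738 L/h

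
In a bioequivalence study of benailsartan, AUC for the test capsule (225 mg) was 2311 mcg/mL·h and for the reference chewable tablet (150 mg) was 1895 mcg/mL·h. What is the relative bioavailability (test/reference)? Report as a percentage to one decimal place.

F_rel = 81.3%

F_rel = (AUC_test/D_test) / (AUC_ref/D_ref)
      = (2311/225) / (1895/150)
      = 10.2711 / 12.6333 = 0.8130 = 81.30%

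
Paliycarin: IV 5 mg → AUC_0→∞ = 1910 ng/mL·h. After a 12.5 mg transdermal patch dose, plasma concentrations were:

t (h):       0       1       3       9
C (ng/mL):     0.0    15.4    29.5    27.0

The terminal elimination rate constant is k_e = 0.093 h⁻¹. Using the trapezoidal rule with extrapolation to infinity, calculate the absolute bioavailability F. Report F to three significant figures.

F = 0.107

Trapezoidal AUC_0→9 (transdermal patch):
  [0→1]: (0.0+15.4)/2 × 1 = 7.7
  [1→3]: (15.4+29.5)/2 × 2 = 44.9
  [3→9]: (29.5+27.0)/2 × 6 = 169.5
  Sum = 222.1 ng/mL·h
Tail: C_last/k_e = 27.0/0.093 = 290.323
AUC_0→∞ (transdermal patch) = 222.1 + 290.323 = 512.423 ng/mL·h
F = (AUC_ev/D_ev)/(AUC_iv/D_iv) = (512.423/12.5)/(1910/5) = 40.99384/382 = 0.1073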